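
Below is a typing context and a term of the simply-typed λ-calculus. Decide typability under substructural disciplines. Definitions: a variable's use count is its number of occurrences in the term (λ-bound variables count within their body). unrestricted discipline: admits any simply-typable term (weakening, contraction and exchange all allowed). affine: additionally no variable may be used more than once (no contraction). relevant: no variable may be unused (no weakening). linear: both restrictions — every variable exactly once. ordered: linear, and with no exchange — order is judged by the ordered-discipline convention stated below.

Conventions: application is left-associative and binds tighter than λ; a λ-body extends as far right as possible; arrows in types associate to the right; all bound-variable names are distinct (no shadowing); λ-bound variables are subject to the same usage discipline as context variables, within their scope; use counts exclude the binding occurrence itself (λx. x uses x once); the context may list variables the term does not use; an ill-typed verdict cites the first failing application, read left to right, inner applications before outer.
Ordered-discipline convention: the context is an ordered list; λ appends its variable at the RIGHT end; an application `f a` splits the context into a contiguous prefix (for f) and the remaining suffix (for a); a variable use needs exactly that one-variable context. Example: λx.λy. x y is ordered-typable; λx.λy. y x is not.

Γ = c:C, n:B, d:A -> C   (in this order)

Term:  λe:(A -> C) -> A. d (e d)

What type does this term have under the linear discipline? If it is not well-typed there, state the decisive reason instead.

not well-typed under linear — repeated use of d ×2; c, n left unused
variable uses: c ×0; n ×0; d ×2; e [bound] ×1
left-to-right use order: d, e, d
typing: well-typed — term : ((A -> C) -> A) -> C
summary: ordered ✗ · linear ✗ · affine ✗ · relevant ✗ · unrestricted ✓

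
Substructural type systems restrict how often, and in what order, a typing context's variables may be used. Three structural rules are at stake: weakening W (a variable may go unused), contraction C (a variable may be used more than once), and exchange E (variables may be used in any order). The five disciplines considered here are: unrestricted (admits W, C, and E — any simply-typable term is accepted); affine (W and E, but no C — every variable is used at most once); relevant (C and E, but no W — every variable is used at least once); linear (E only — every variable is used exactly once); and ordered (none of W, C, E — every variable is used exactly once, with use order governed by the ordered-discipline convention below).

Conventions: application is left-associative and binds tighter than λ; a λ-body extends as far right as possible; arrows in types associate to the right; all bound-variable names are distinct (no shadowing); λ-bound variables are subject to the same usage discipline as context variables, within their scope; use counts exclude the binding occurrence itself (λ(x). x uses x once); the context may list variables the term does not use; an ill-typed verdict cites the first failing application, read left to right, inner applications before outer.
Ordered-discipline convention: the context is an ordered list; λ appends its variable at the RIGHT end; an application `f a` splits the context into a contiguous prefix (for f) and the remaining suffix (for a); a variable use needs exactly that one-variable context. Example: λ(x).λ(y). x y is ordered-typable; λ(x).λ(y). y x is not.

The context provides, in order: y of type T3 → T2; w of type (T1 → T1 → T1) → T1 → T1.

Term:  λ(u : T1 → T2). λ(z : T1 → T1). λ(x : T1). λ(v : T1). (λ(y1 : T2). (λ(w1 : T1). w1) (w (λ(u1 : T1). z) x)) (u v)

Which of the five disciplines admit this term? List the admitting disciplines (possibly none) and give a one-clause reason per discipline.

admitted in: affine, unrestricted
use counts: y: 0; w: 1; u (λ-bound): 1; z (λ-bound): 1; x (λ-bound): 1; v (λ-bound): 1; y1 (λ-bound): 0; w1 (λ-bound): 1; u1 (λ-bound): 0
order of uses: w1, w, z, x, u, v
typing: ✓ — (T1 → T2) → (T1 → T1) → T1 → T1 → T1
ordered: ✗ — unused: y, y1, u1 — weakening required
linear: ✗ — unused: y, y1, u1 — weakening required
affine: ✓ — no duplicate uses among y, w, u, z, x, v, y1, w1, u1
relevant: ✗ — unused: y, y1, u1 — weakening required
unrestricted: ✓ — type-checks ((T1 → T2) → (T1 → T1) → T1 → T1 → T1) and nothing is barred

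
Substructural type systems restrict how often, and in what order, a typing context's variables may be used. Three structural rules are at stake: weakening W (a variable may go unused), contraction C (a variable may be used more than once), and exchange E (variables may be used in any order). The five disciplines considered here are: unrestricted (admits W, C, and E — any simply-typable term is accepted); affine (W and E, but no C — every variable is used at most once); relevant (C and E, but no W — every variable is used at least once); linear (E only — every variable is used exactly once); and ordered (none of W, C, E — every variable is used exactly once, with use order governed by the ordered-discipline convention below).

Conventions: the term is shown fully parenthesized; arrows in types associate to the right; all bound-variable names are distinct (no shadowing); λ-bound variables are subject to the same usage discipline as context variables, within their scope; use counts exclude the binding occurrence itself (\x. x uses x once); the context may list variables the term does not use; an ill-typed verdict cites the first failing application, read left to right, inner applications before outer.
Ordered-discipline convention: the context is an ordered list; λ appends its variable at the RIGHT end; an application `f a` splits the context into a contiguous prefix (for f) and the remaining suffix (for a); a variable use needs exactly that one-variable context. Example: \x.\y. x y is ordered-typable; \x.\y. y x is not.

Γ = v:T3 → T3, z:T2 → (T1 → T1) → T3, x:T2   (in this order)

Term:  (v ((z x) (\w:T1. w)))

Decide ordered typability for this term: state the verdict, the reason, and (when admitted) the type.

yes — one use each (v, z, x, w); ordered split holds; term : T3
counts: v: 1; z: 1; x: 1; w (bound): 1
order of uses: v, z, x, w
typing: ✓ — T3
all disciplines: ordered ✓; linear ✓; affine ✓; relevant ✓; unrestricted ✓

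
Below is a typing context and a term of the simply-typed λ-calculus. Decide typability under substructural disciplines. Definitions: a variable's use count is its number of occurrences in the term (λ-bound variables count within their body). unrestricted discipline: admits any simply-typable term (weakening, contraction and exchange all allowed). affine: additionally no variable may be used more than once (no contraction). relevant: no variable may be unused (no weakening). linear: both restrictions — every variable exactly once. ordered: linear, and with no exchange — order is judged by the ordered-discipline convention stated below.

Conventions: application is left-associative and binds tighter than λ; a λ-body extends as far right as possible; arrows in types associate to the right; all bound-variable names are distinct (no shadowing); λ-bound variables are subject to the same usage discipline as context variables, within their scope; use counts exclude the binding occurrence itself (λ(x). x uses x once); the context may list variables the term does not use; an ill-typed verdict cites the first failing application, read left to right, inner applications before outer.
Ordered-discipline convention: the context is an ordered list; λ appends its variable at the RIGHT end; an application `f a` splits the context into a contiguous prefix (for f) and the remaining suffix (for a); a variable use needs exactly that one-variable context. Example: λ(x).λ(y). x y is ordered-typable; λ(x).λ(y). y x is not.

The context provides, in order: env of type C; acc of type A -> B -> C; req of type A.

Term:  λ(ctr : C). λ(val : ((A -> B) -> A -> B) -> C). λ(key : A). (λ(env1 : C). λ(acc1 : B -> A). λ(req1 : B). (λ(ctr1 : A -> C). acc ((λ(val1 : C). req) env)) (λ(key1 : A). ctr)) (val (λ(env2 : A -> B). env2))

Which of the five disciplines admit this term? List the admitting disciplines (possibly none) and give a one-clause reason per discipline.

admitted by: affine, unrestricted
counts: env ×1, acc ×1, req ×1, ctr (bound) ×1, val (bound) ×1, key (bound) ×0, env1 (bound) ×0, acc1 (bound) ×0, req1 (bound) ×0, ctr1 (bound) ×0, val1 (bound) ×0, key1 (bound) ×0, env2 (bound) ×1
use order (left to right): acc, req, env, ctr, val, env2
typing: ✓ — C -> (((A -> B) -> A -> B) -> C) -> A -> (B -> A) -> B -> B -> C
ordered: ✗, unused: key, env1, acc1, req1, ctr1, val1, key1 — weakening required
linear: ✗, unused: key, env1, acc1, req1, ctr1, val1, key1 — weakening required
affine: ✓, no duplicate uses among env, acc, req, ctr, val, key, env1, acc1, req1, ctr1, val1, key1, env2
relevant: ✗, unused: key, env1, acc1, req1, ctr1, val1, key1 — weakening required
unrestricted: ✓, well-typed at C -> (((A -> B) -> A -> B) -> C) -> A -> (B -> A) -> B -> B -> C; no restrictions here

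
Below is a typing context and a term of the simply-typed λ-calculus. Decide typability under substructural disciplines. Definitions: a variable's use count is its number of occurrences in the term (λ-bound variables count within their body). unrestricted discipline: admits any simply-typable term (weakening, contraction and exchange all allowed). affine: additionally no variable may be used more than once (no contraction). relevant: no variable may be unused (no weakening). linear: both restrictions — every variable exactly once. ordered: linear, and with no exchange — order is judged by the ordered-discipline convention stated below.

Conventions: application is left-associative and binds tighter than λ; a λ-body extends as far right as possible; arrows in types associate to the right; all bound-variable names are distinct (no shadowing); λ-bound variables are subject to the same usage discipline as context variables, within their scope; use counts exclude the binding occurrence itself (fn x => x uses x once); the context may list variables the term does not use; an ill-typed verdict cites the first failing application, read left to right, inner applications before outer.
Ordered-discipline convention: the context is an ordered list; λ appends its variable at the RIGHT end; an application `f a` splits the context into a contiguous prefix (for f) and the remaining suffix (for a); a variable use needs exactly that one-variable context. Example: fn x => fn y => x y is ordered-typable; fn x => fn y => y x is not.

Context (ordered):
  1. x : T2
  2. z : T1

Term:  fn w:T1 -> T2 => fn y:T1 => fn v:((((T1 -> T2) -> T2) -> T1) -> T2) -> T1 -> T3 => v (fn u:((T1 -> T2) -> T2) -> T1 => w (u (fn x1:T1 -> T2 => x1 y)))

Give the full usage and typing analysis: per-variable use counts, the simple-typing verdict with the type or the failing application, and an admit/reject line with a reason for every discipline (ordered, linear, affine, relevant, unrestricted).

counts: x: 0×, z: 0×, w (bound): 1×, y (bound): 1×, v (bound): 1×, u (bound): 1×, x1 (bound): 1×
left-to-right use order: v, w, u, x1, y
typing: the term checks, with type (T1 -> T2) -> T1 -> (((((T1 -> T2) -> T2) -> T1) -> T2) -> T1 -> T3) -> T1 -> T3
ordered ✗ (x, z left unused)
linear ✗ (x, z left unused)
affine ✓ (none of x, z, w, y, v, u, x1 used more than once)
relevant ✗ (x, z left unused)
unrestricted ✓ (typability at (T1 -> T2) -> T1 -> (((((T1 -> T2) -> T2) -> T1) -> T2) -> T1 -> T3) -> T1 -> T3 is all that's needed)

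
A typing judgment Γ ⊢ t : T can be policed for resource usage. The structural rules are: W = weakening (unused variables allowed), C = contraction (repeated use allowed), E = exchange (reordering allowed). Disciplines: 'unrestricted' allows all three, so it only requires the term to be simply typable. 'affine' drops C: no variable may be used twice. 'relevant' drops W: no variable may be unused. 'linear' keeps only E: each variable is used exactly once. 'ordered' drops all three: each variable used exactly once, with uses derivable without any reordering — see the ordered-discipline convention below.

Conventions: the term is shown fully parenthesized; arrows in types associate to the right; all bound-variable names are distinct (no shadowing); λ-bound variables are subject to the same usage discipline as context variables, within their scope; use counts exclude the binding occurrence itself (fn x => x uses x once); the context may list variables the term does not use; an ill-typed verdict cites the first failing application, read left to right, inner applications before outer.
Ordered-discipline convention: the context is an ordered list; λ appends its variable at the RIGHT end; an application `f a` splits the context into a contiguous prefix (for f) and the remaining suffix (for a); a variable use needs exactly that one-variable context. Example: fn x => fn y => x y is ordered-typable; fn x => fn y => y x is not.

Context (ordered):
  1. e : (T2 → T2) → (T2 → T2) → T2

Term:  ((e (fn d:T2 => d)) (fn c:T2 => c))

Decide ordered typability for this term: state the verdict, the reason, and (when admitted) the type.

yes — one use each (e, d, c); ordered split holds; term : T2
usage: e: 1×, d (bound): 1×, c (bound): 1×
uses in reading order: e, d, c
typing: the term checks, with type T2
per-discipline verdicts: ordered ✓ | linear ✓ | affine ✓ | relevant ✓ | unrestricted ✓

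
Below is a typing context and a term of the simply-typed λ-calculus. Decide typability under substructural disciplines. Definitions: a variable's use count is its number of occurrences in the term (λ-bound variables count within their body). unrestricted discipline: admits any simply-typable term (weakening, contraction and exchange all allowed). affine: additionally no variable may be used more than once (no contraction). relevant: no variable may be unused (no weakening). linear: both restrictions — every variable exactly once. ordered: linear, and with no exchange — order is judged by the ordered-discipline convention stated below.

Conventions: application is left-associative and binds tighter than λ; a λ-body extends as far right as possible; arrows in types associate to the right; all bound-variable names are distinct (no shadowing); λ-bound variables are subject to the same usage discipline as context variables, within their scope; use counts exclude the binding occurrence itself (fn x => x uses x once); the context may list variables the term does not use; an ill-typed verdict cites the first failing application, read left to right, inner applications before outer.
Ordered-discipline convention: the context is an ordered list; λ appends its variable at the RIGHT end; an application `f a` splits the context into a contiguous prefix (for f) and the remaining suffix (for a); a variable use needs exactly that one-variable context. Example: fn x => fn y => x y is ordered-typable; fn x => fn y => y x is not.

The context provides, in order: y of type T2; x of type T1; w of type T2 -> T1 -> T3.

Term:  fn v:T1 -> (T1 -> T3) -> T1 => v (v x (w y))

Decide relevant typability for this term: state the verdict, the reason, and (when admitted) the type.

yes — at least one use each (y, x, w, v); term : (T1 -> (T1 -> T3) -> T1) -> (T1 -> T3) -> T1
variable uses: y=1, x=1, w=1, v [bound]=2
left-to-right use order: v, v, x, w, y
typing: well-typed — term : (T1 -> (T1 -> T3) -> T1) -> (T1 -> T3) -> T1
summary: ordered ✗; linear ✗; affine ✗; relevant ✓; unrestricted ✓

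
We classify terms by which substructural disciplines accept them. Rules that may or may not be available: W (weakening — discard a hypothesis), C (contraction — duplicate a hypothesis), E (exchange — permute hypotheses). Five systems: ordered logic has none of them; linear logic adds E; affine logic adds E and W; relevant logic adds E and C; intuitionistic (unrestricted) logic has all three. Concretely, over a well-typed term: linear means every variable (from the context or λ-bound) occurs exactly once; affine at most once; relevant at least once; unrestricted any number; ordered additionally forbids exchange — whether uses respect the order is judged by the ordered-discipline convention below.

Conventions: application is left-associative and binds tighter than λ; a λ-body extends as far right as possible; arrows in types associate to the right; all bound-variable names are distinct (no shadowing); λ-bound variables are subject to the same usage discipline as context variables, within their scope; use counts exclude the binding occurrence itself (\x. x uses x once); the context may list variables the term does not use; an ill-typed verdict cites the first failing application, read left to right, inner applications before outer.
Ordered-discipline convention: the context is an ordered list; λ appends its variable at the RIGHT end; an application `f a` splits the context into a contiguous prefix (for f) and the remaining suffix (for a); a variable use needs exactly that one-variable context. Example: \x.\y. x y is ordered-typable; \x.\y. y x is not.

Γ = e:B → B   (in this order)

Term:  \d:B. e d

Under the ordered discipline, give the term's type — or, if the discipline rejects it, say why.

term : B → B
use counts: e: 1×, d [bound]: 1×
order of uses: e, d
typing: well-typed — term : B → B
per-discipline verdicts: ordered ✓ · linear ✓ · affine ✓ · relevant ✓ · unrestricted ✓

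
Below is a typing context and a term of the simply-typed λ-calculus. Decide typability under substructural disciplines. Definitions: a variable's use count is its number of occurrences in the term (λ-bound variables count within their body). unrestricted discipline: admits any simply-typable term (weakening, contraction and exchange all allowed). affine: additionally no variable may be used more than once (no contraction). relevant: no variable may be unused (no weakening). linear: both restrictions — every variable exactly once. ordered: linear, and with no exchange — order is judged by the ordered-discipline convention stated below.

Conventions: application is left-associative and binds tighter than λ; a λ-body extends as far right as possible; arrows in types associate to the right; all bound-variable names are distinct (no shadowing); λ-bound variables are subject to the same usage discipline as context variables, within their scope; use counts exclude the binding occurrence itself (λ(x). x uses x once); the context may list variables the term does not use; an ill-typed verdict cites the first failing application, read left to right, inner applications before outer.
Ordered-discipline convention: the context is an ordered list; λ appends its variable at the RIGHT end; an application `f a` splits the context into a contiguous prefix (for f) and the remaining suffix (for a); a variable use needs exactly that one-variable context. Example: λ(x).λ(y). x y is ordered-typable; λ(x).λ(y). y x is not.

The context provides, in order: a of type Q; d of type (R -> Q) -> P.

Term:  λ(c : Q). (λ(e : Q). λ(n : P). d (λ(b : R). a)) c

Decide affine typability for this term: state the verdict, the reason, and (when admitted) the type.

yes — none of a, d, c, e, n, b used more than once; term : Q -> P -> P
variable uses: a ×1; d ×1; c (λ-bound) ×1; e (λ-bound) ×0; n (λ-bound) ×0; b (λ-bound) ×0
left-to-right use order: d, a, c
typing: well-typed — term : Q -> P -> P
across the five disciplines: ordered ✗; linear ✗; affine ✓; relevant ✗; unrestricted ✓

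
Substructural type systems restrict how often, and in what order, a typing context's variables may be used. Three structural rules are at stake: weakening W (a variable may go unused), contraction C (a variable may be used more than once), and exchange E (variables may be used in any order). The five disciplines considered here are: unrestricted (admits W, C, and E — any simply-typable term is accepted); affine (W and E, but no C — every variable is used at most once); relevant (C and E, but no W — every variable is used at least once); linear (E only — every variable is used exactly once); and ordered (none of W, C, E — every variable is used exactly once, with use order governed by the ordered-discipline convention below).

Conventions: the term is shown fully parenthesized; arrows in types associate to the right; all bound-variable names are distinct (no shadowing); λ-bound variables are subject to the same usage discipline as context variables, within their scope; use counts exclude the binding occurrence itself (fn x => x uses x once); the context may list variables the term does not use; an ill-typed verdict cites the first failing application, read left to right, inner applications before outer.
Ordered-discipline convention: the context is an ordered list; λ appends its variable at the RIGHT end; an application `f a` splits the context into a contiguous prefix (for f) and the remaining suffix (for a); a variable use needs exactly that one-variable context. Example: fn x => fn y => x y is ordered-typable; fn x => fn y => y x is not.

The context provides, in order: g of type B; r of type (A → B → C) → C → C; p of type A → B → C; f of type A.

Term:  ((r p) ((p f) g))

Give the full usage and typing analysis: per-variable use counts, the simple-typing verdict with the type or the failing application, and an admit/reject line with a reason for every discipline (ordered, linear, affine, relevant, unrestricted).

variable uses: g ×1; r ×1; p ×2; f ×1
use order (left to right): r, p, p, f, g
typing: ✓ — C
ordered: ✗, needs contraction — p ×2
linear: ✗, needs contraction — p ×2
affine: ✗, needs contraction — p ×2
relevant: ✓, at least one use each (g, r, p, f)
unrestricted: ✓, well-typed at C; no restrictions here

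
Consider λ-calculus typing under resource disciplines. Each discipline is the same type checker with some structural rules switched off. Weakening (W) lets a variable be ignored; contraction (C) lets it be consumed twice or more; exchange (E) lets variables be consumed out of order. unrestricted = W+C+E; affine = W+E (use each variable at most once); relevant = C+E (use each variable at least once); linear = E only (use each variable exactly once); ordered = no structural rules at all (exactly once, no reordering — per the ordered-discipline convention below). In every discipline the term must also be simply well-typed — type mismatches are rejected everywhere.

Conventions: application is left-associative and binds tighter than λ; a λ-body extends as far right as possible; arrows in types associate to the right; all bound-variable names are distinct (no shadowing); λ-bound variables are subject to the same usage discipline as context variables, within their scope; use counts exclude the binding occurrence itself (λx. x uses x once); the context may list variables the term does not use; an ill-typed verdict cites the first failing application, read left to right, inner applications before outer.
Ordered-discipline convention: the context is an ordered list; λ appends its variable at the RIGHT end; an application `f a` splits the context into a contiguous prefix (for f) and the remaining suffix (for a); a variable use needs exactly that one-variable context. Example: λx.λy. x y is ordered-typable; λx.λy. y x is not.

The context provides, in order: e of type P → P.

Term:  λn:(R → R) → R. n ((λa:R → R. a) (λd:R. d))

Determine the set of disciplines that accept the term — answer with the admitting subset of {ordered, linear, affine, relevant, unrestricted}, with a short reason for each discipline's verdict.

admitting disciplines: affine, unrestricted
variable uses: e ×0; n (bound) ×1; a (bound) ×1; d (bound) ×1
use order (left to right): n, a, d
typing: ✓ — ((R → R) → R) → R
ordered ✗ (needs weakening: e unused)
linear ✗ (needs weakening: e unused)
affine ✓ (at most one use each (e, n, a, d))
relevant ✗ (needs weakening: e unused)
unrestricted ✓ (simply typable at ((R → R) → R) → R; W, C, E all held)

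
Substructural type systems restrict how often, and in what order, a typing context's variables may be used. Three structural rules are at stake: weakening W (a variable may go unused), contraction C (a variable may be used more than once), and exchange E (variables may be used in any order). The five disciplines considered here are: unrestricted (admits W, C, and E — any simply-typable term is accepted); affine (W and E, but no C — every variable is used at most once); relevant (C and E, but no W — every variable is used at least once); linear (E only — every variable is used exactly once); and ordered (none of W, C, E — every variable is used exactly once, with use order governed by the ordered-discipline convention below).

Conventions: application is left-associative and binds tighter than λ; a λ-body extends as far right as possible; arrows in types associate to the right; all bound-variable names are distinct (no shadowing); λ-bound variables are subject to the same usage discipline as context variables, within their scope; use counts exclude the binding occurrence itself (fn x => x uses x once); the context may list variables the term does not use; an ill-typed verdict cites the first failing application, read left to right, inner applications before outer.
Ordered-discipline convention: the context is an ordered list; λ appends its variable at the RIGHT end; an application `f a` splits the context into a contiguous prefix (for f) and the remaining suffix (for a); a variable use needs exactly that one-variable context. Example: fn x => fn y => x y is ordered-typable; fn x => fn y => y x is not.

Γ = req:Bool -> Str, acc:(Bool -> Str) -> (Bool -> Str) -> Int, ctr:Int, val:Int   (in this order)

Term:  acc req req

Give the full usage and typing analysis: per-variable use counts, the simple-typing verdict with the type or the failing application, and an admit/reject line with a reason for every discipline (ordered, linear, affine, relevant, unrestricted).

use counts: req: 2; acc: 1; ctr: 0; val: 0
order of uses: acc, req, req
typing: well-typed — term : Int
ordered: ✗ — needs contraction — req ×2; ctr, val left unused
linear: ✗ — needs contraction — req ×2; ctr, val left unused
affine: ✗ — needs contraction — req ×2
relevant: ✗ — ctr, val left unused
unrestricted: ✓ — type-checks (Int) and nothing is barred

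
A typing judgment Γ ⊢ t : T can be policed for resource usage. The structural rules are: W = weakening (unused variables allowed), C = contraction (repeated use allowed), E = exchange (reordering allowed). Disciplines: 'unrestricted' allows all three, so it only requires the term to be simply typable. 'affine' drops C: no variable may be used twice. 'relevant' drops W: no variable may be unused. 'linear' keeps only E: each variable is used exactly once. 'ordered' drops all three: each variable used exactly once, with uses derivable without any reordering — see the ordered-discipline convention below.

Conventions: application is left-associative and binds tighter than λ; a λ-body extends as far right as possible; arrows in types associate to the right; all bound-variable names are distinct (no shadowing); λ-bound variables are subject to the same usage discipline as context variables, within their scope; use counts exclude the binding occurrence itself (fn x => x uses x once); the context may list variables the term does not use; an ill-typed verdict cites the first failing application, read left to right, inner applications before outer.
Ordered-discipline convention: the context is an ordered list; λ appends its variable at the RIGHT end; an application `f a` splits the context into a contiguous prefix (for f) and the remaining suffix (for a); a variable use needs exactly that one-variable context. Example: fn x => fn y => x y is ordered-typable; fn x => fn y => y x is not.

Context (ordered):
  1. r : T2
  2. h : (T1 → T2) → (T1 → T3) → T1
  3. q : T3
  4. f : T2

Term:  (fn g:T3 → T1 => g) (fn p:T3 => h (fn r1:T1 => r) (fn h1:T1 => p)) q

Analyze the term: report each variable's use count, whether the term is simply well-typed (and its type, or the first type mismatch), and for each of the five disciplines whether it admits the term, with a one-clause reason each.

variable uses: r: 1; h: 1; q: 1; f: 0; g (λ-bound): 1; p (λ-bound): 1; r1 (λ-bound): 0; h1 (λ-bound): 0
left-to-right use order: g, h, r, p, q
typing: well-typed — term : T1
ordered: ✗ — f, r1, h1 left unused
linear: ✗ — f, r1, h1 left unused
affine: ✓ — no duplicate uses among r, h, q, f, g, p, r1, h1
relevant: ✗ — f, r1, h1 left unused
unrestricted: ✓ — well-typed at T1; no restrictions here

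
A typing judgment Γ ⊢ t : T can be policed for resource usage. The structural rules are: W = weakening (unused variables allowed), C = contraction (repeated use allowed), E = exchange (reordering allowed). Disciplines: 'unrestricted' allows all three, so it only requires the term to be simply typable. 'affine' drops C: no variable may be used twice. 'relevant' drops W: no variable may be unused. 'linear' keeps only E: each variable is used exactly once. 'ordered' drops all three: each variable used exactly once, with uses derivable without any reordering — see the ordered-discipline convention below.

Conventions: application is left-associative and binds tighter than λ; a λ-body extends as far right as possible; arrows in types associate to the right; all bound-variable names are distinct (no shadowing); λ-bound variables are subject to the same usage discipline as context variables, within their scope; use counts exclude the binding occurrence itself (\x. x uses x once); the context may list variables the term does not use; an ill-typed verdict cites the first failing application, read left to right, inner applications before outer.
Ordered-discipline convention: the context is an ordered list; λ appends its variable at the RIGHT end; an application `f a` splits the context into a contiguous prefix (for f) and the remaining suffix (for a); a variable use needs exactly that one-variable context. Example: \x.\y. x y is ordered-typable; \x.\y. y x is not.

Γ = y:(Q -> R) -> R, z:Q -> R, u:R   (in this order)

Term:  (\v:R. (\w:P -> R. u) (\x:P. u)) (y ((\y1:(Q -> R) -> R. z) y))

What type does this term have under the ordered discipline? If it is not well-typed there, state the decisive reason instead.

not well-typed under ordered — uses contraction: y ×2, u ×2; v, w, x, y1 never used (weakening)
variable uses: y ×2; z ×1; u ×2; v (λ-bound) ×0; w (λ-bound) ×0; x (λ-bound) ×0; y1 (λ-bound) ×0
use order (left to right): u, u, y, z, y
typing: ✓ — R
per-discipline verdicts: ordered ✗ · linear ✗ · affine ✗ · relevant ✗ · unrestricted ✓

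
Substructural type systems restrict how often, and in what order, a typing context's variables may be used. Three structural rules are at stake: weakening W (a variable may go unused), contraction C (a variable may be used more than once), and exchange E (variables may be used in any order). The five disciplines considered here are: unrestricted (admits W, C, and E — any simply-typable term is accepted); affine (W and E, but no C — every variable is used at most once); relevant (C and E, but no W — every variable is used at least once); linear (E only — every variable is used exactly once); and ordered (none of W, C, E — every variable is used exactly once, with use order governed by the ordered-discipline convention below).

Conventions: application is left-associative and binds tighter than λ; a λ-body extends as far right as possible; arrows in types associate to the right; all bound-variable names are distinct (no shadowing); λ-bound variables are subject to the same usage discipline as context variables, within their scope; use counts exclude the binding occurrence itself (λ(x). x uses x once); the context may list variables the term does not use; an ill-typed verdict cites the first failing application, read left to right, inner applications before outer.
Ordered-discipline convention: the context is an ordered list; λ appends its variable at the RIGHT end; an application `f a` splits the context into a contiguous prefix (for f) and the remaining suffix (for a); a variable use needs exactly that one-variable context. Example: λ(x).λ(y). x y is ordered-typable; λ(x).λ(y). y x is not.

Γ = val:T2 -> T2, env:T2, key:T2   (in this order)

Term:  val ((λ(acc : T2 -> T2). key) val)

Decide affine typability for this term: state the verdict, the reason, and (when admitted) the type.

no — uses contraction: val ×2
counts: val: 2×, env: 0×, key: 1×, acc [bound]: 0×
use order (left to right): val, key, val
typing: well-typed at T2
across the five disciplines: ordered ✗; linear ✗; affine ✗; relevant ✗; unrestricted ✓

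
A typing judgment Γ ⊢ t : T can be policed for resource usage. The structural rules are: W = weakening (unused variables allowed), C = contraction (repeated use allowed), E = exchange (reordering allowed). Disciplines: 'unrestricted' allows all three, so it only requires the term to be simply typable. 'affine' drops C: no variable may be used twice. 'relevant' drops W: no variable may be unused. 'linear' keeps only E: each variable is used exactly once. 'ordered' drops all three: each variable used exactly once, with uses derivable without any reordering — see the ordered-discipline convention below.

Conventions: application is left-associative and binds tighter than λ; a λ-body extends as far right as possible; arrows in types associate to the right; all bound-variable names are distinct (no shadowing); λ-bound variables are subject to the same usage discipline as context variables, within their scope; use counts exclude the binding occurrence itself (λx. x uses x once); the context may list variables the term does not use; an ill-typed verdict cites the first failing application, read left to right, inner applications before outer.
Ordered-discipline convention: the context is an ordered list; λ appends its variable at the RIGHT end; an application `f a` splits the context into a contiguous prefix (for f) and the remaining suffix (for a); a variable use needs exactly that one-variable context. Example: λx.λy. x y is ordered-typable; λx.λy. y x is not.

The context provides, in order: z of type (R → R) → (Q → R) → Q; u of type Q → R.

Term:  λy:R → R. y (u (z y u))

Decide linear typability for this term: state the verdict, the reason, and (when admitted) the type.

no — needs contraction — u ×2, y ×2
variable uses: z ×1; u ×2; y [bound] ×2
order of uses: y, u, z, y, u
typing: the term checks, with type (R → R) → R
summary: ordered ✗; linear ✗; affine ✗; relevant ✓; unrestricted ✓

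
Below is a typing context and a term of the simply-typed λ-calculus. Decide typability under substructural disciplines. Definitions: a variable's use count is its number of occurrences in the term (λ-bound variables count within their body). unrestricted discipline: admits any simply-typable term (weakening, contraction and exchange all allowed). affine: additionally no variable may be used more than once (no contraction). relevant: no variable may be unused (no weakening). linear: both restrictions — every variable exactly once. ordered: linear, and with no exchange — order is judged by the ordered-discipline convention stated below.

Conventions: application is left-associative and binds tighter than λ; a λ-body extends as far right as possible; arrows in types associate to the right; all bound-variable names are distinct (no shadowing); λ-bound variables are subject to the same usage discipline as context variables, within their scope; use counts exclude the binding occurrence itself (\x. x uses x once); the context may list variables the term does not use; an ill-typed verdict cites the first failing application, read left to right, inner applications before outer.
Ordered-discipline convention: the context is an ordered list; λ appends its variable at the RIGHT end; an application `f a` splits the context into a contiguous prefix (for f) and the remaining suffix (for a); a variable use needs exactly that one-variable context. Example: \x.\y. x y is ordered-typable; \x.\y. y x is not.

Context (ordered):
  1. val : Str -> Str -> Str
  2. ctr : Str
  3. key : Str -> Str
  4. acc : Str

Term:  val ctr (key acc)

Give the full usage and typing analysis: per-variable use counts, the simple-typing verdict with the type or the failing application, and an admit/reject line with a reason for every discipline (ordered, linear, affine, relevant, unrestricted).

variable uses: val ×1; ctr ×1; key ×1; acc ×1
use order (left to right): val, ctr, key, acc
typing: ✓ — Str
ordered ✓ (val, ctr, key, acc once each; derivable with no W/C/E)
linear ✓ (single use per variable (val, ctr, key, acc))
affine ✓ (none of val, ctr, key, acc used more than once)
relevant ✓ (every one of val, ctr, key, acc appears)
unrestricted ✓ (simply typable at Str; W, C, E all held)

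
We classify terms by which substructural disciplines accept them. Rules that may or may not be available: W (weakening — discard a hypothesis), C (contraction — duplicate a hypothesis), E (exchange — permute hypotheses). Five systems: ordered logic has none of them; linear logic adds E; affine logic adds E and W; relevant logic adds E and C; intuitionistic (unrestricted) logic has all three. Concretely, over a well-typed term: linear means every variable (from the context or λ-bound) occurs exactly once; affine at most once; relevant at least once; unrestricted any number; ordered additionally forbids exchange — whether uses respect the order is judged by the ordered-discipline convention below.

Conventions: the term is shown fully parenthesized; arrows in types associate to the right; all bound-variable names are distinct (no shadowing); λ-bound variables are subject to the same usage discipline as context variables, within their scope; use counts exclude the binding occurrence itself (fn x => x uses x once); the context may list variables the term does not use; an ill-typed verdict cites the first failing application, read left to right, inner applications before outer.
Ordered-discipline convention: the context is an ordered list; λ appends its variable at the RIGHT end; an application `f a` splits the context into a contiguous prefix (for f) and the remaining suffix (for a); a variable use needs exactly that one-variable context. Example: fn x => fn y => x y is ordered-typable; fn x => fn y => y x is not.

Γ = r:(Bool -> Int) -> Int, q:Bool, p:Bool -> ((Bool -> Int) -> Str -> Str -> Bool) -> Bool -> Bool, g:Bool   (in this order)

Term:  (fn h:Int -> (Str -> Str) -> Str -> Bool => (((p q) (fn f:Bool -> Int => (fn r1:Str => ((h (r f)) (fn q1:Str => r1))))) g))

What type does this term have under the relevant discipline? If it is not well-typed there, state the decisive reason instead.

not well-typed under relevant — q1 never used (weakening)
variable uses: r: 1×, q: 1×, p: 1×, g: 1×, h (λ-bound): 1×, f (λ-bound): 1×, r1 (λ-bound): 1×, q1 (λ-bound): 0×
uses in reading order: p, q, h, r, f, r1, g
typing: well-typed at (Int -> (Str -> Str) -> Str -> Bool) -> Bool
per-discipline verdicts: ordered ✗; linear ✗; affine ✓; relevant ✗; unrestricted ✓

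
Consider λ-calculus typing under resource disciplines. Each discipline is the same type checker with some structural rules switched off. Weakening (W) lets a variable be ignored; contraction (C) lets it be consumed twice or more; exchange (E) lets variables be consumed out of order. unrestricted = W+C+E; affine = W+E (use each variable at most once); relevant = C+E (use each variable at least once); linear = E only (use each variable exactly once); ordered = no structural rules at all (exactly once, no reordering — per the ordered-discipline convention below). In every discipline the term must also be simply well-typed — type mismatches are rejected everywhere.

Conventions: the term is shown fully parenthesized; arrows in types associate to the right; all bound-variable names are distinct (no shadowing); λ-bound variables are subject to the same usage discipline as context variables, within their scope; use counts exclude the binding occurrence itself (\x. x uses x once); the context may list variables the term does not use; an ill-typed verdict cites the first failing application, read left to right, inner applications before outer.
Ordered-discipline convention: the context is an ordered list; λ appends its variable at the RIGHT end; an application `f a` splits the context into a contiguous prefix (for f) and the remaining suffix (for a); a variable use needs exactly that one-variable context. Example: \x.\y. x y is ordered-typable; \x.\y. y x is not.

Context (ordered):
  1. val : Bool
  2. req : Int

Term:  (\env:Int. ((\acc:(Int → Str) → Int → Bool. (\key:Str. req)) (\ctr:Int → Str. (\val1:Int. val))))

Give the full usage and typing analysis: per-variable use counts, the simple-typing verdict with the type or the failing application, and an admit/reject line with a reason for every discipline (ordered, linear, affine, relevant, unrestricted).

variable uses: val: 1, req: 1, env (bound): 0, acc (bound): 0, key (bound): 0, ctr (bound): 0, val1 (bound): 0
use order (left to right): req, val
typing: ✓ — Int → Str → Int
ordered: ✗ — env, acc, key, ctr, val1 left unused
linear: ✗ — env, acc, key, ctr, val1 left unused
affine: ✓ — at most one use each (val, req, env, acc, key, ctr, val1)
relevant: ✗ — env, acc, key, ctr, val1 left unused
unrestricted: ✓ — typability at Int → Str → Int is all that's needed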